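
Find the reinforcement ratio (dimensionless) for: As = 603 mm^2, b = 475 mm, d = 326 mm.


rho = As / (b * d)
= 603 / (475 * 326)
= 603 / 154850
= 0.003894 (dimensionless)

0.003894 (dimensionless)


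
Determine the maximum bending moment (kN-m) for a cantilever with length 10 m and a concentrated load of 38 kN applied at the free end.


For a cantilever with a point load at the free end:
M_max = P * L = 38 * 10 = 380 kN-m

380 kN-m


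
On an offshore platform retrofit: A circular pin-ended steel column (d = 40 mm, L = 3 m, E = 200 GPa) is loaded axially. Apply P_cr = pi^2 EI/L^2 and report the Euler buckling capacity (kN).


I = pi * d^4 / 64 = 125663.71 mm^4
L = 3000.0 mm
P_cr = pi^2 * E * I / L^2
= 9.8696 * 200000.0 * 125663.71 / 3000.0^2
= 27561.13 N = 27.5611 kN

27.5611 kN


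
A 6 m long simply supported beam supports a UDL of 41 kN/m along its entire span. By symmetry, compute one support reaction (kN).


Total load = w * L = 41 * 6 = 246 kN
By symmetry, each reaction R = total / 2 = 246 / 2 = 123.0 kN

123.0 kN


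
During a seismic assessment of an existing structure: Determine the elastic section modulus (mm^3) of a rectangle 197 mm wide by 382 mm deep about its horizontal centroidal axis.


S = b * h^2 / 6
= 197 * 382^2 / 6
= 197 * 145924 / 6
= 4791171.33 mm^3

4791171.33 mm^3


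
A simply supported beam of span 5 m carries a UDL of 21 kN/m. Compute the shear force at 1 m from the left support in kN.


R_A = w * L / 2 = 21 * 5 / 2 = 52.5 kN
V(x) = R_A - w * x = 52.5 - 21 * 1
= 31.5 kN

31.5 kN


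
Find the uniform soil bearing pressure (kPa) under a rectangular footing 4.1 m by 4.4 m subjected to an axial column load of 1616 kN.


A = 4.1 * 4.4 = 18.04 m^2
q = P / A = 1616 / 18.04
= 89.5787 kPa

89.5787 kPa


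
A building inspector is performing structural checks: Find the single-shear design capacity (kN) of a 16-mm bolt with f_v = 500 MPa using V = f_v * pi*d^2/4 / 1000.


A = pi * d^2 / 4 = pi * 16^2 / 4 = 201.0619 mm^2
V = f_v * A / 1000 = 500 * 201.0619 / 1000
= 100.531 kN

100.531 kN


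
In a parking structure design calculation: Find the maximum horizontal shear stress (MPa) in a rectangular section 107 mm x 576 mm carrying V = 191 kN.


A = b * h = 107 * 576 = 61632 mm^2
V = 191 kN = 191000.0 N
tau_max = 1.5 * V / A = 1.5 * 191000.0 / 61632
= 4.6486 MPa

4.6486 MPa


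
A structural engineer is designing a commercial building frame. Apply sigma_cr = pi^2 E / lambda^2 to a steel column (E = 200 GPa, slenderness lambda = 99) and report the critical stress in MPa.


sigma_cr = pi^2 * E / lambda^2
= 9.8696 * 200000.0 / 99^2
= 9.8696 * 200000.0 / 9801
= 201.3999 MPa

201.3999 MPa


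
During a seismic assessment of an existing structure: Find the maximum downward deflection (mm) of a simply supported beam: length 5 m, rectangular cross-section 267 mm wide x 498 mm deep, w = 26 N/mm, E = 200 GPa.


I = 267 * 498^3 / 12 = 2748008322.0 mm^4
L = 5000.0 mm, w = 26 N/mm, E = 200000.0 MPa
delta = 5 * w * L^4 / (384 * E * I)
= 5 * 26 * 5000.0^4 / (384 * 200000.0 * 2748008322.0)
= 0.385 mm

0.385 mm


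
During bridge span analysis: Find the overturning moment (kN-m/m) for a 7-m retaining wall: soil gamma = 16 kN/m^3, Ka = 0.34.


Pa = 0.5 * Ka * gamma * H^2
= 0.5 * 0.34 * 16 * 7^2
= 133.28 kN/m
Arm = H / 3 = 7 / 3 = 2.3333 m
Mo = Pa * arm = Pa * H / 3 = 133.28 * 7 / 3 = 310.9867 kN-m/m

310.9867 kN-m/m


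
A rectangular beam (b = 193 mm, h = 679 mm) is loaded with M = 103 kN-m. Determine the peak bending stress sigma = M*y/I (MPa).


I = b * h^3 / 12 = 193 * 679^3 / 12 = 5034836660.58 mm^4
y = h / 2 = 679 / 2 = 339.5 mm
M = 103 kN-m = 103000000.0 N-mm
sigma = M * y / I = 103000000.0 * 339.5 / 5034836660.58
= 6.95 MPa

6.95 MPa


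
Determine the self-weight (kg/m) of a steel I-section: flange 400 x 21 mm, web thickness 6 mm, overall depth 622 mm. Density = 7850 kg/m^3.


A_flanges = 2 * 400 * 21 = 16800 mm^2
A_web = (622 - 2 * 21) * 6 = 3480 mm^2
A_total = 16800 + 3480 = 20280 mm^2 = 0.020280 m^2
Weight = rho * A = 7850 * 0.020280 = 159.198 kg/m

159.198 kg/m


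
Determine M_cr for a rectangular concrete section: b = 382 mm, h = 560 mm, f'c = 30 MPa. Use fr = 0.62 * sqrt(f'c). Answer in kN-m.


fr = 0.62 * sqrt(30) = 0.62 * 5.4772 = 3.3959 MPa
I = 382 * 560^3 / 12 = 5590442666.67 mm^4
y_t = 280.0 mm
M_cr = fr * I / y_t = 3.3959 * 5590442666.67 / 280.0 N-mm
= 67.8017 kN-m

67.8017 kN-m


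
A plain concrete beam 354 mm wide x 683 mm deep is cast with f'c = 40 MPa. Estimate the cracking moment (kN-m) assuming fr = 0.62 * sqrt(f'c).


fr = 0.62 * sqrt(40) = 0.62 * 6.3246 = 3.9212 MPa
I = 354 * 683^3 / 12 = 9399053616.5 mm^4
y_t = 341.5 mm
M_cr = fr * I / y_t = 3.9212 * 9399053616.5 / 341.5 N-mm
= 107.9233 kN-m

107.9233 kN-m


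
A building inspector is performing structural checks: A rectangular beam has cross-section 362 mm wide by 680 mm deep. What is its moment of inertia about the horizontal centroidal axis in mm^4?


I = b * h^3 / 12
= 362 * 680^3 / 12
= 362 * 314432000 / 12
= 9485365333.33 mm^4

9485365333.33 mm^4


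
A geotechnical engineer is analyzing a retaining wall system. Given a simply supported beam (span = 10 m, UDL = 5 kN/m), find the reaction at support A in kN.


Total load = w * L = 5 * 10 = 50 kN
By symmetry, each reaction R = total / 2 = 50 / 2 = 25.0 kN

25.0 kN


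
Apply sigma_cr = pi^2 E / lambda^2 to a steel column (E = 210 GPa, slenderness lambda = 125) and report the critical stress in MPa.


sigma_cr = pi^2 * E / lambda^2
= 9.8696 * 210000.0 / 125^2
= 9.8696 * 210000.0 / 15625
= 132.6475 MPa

132.6475 MPa


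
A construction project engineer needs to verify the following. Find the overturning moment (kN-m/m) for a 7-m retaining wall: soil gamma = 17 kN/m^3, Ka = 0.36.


Pa = 0.5 * Ka * gamma * H^2
= 0.5 * 0.36 * 17 * 7^2
= 149.94 kN/m
Arm = H / 3 = 7 / 3 = 2.3333 m
Mo = Pa * arm = Pa * H / 3 = 149.94 * 7 / 3 = 349.86 kN-m/m

349.86 kN-m/m


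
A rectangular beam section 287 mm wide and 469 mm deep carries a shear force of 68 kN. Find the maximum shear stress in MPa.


A = b * h = 287 * 469 = 134603 mm^2
V = 68 kN = 68000.0 N
tau_max = 1.5 * V / A = 1.5 * 68000.0 / 134603
= 0.7578 MPa

0.7578 MPa


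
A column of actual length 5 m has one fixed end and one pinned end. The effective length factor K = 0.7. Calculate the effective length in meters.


L_eff = K * L
= 0.7 * 5
= 3.5 m

3.5 m


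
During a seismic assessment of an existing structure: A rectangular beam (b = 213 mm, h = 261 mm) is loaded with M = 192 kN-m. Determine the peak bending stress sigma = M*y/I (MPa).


I = b * h^3 / 12 = 213 * 261^3 / 12 = 315587562.75 mm^4
y = h / 2 = 261 / 2 = 130.5 mm
M = 192 kN-m = 192000000.0 N-mm
sigma = M * y / I = 192000000.0 * 130.5 / 315587562.75
= 79.39 MPa

79.39 MPa


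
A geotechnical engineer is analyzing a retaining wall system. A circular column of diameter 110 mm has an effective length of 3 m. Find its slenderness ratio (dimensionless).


Radius of gyration r = d / 4 = 110 / 4 = 27.5 mm
L_eff = 3000.0 mm
Slenderness ratio = L / r = 3000.0 / 27.5 = 109.09 (dimensionless)

109.09 (dimensionless)


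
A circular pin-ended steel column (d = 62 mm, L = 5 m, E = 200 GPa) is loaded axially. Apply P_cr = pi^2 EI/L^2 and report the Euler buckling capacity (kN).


I = pi * d^4 / 64 = 725331.7 mm^4
L = 5000.0 mm
P_cr = pi^2 * E * I / L^2
= 9.8696 * 200000.0 * 725331.7 / 5000.0^2
= 57269.9 N = 57.2699 kN

57.2699 kN


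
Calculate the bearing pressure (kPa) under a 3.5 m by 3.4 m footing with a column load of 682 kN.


A = 3.5 * 3.4 = 11.9 m^2
q = P / A = 682 / 11.9
= 57.3109 kPa

57.3109 kPa


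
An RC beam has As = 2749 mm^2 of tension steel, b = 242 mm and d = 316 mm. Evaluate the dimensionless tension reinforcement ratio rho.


rho = As / (b * d)
= 2749 / (242 * 316)
= 2749 / 76472
= 0.035948 (dimensionless)

0.035948 (dimensionless)


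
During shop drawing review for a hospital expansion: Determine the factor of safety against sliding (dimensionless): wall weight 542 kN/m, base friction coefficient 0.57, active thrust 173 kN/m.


Resisting force = mu * W = 0.57 * 542 = 308.94 kN/m
FOS = Resisting / Driving = 308.94 / 173
= 1.7858 (dimensionless)

1.7858 (dimensionless)


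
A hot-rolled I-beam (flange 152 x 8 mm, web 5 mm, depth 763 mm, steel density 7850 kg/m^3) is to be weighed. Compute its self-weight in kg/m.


A_flanges = 2 * 152 * 8 = 2432 mm^2
A_web = (763 - 2 * 8) * 5 = 3735 mm^2
A_total = 2432 + 3735 = 6167 mm^2 = 0.006167 m^2
Weight = rho * A = 7850 * 0.006167 = 48.4109 kg/m

48.4109 kg/m


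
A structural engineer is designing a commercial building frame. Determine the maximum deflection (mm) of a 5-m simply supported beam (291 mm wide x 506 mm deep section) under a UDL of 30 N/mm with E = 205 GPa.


I = 291 * 506^3 / 12 = 3141689738.0 mm^4
L = 5000.0 mm, w = 30 N/mm, E = 205000.0 MPa
delta = 5 * w * L^4 / (384 * E * I)
= 5 * 30 * 5000.0^4 / (384 * 205000.0 * 3141689738.0)
= 0.3791 mm

0.3791 mm


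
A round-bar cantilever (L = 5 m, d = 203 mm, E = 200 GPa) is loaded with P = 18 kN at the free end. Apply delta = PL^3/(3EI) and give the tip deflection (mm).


I = pi * d^4 / 64 = pi * 203^4 / 64 = 83359298.34 mm^4
L = 5000.0 mm, P = 18000.0 N, E = 200000.0 MPa
delta = P * L^3 / (3 * E * I)
= 18000.0 * 5000.0^3 / (3 * 200000.0 * 83359298.34)
= 44.986 mm

44.986 mm


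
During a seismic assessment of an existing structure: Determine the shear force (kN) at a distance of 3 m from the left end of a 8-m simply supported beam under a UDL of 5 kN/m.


R_A = w * L / 2 = 5 * 8 / 2 = 20.0 kN
V(x) = R_A - w * x = 20.0 - 5 * 3
= 5.0 kN

5.0 kN


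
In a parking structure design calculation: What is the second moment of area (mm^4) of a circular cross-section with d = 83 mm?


r = d / 2 = 83 / 2 = 41.5 mm
I = pi * r^4 / 4 = pi * 41.5^4 / 4
= 2329604.88 mm^4

2329604.88 mm^4


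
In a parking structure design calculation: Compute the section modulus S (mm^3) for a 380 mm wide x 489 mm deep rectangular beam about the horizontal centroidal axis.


S = b * h^2 / 6
= 380 * 489^2 / 6
= 380 * 239121 / 6
= 15144330.0 mm^3

15144330.0 mm^3


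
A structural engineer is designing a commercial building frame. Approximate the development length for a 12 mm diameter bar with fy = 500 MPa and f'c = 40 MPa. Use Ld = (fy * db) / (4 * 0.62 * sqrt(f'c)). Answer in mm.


Ld = (fy * db) / (4 * 0.62 * sqrt(f'c))
= (500 * 12) / (4 * 0.62 * sqrt(40))
= 6000 / 15.6849
= 382.53 mm

382.53 mm


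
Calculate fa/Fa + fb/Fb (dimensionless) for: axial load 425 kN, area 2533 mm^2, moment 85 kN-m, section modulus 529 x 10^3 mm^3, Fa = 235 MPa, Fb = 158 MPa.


f_a = P / A = 425000.0 / 2533 = 167.7852 MPa
f_b = M / S = 85000000.0 / 529000.0 = 160.6805 MPa
Ratio = f_a / Fa + f_b / Fb
= 167.7852 / 235 + 160.6805 / 158
= 1.7309 (dimensionless)

1.7309 (dimensionless)


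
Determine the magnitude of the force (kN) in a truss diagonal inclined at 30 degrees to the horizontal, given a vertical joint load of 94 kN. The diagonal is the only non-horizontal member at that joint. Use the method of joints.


At the joint, only the diagonal has a vertical component, so vertical equilibrium gives:
F * sin(30) = 94
F = 94 / sin(30)
= 94 / 0.5
= 188.0 kN

188.0 kN


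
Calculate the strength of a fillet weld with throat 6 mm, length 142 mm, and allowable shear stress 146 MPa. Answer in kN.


Strength = throat * length * allowable stress
= 6 * 142 * 146 N
= 124392 N
= 124.39 kN

124.39 kN


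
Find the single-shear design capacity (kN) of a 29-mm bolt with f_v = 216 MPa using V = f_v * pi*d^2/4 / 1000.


A = pi * d^2 / 4 = pi * 29^2 / 4 = 660.5199 mm^2
V = f_v * A / 1000 = 216 * 660.5199 / 1000
= 142.6723 kN

142.6723 kN


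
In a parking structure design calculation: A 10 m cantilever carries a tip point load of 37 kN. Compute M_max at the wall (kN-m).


For a cantilever with a point load at the free end:
M_max = P * L = 37 * 10 = 370 kN-m

370 kN-m


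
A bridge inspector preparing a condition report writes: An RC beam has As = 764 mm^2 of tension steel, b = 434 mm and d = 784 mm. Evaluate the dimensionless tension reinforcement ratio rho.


rho = As / (b * d)
= 764 / (434 * 784)
= 764 / 340256
= 0.002245 (dimensionless)

0.002245 (dimensionless)


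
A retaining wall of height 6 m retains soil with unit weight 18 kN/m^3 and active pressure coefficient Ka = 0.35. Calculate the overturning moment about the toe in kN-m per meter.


Pa = 0.5 * Ka * gamma * H^2
= 0.5 * 0.35 * 18 * 6^2
= 113.4 kN/m
Arm = H / 3 = 6 / 3 = 2.0 m
Mo = Pa * arm = Pa * H / 3 = 113.4 * 6 / 3 = 226.8 kN-m/m

226.8 kN-m/m


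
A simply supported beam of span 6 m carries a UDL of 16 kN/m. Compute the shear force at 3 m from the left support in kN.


R_A = w * L / 2 = 16 * 6 / 2 = 48.0 kN
V(x) = R_A - w * x = 48.0 - 16 * 3
= 0.0 kN

0.0 kN


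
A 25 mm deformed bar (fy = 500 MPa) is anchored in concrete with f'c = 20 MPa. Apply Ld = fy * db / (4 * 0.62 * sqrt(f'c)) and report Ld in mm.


Ld = (fy * db) / (4 * 0.62 * sqrt(f'c))
= (500 * 25) / (4 * 0.62 * sqrt(20))
= 12500 / 11.0909
= 1127.05 mm

1127.05 mm


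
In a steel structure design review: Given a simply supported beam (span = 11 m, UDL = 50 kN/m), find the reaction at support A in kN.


Total load = w * L = 50 * 11 = 550 kN
By symmetry, each reaction R = total / 2 = 550 / 2 = 275.0 kN

275.0 kN


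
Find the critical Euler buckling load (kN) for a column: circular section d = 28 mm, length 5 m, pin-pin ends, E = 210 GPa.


I = pi * d^4 / 64 = 30171.86 mm^4
L = 5000.0 mm
P_cr = pi^2 * E * I / L^2
= 9.8696 * 210000.0 * 30171.86 / 5000.0^2
= 2501.39 N = 2.5014 kN

2.5014 kN


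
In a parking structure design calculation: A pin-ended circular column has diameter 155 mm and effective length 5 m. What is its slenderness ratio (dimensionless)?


Radius of gyration r = d / 4 = 155 / 4 = 38.75 mm
L_eff = 5000.0 mm
Slenderness ratio = L / r = 5000.0 / 38.75 = 129.03 (dimensionless)

129.03 (dimensionless)


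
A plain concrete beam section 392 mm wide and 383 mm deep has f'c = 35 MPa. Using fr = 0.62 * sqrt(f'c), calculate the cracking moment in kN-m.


fr = 0.62 * sqrt(35) = 0.62 * 5.9161 = 3.668 MPa
I = 392 * 383^3 / 12 = 1835274975.33 mm^4
y_t = 191.5 mm
M_cr = fr * I / y_t = 3.668 * 1835274975.33 / 191.5 N-mm
= 35.1527 kN-m

35.1527 kN-m


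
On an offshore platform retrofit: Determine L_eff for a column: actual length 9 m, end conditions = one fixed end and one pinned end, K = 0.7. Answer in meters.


L_eff = K * L
= 0.7 * 9
= 6.3 m

6.3 m


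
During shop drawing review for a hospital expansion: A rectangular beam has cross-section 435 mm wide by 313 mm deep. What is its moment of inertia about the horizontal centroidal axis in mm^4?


I = b * h^3 / 12
= 435 * 313^3 / 12
= 435 * 30664297 / 12
= 1111580766.25 mm^4

1111580766.25 mm^4


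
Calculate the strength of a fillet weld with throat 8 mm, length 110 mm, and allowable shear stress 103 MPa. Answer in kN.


Strength = throat * length * allowable stress
= 8 * 110 * 103 N
= 90640 N
= 90.64 kN

90.64 kN


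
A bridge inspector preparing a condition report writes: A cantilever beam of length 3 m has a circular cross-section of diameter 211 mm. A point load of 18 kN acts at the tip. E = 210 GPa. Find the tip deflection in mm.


I = pi * d^4 / 64 = pi * 211^4 / 64 = 97297060.54 mm^4
L = 3000.0 mm, P = 18000.0 N, E = 210000.0 MPa
delta = P * L^3 / (3 * E * I)
= 18000.0 * 3000.0^3 / (3 * 210000.0 * 97297060.54)
= 7.9286 mm

7.9286 mm


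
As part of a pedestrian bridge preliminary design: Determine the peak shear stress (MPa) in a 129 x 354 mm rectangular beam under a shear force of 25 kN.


A = b * h = 129 * 354 = 45666 mm^2
V = 25 kN = 25000.0 N
tau_max = 1.5 * V / A = 1.5 * 25000.0 / 45666
= 0.8212 MPa

0.8212 MPa


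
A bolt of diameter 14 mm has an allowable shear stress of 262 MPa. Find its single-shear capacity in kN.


A = pi * d^2 / 4 = pi * 14^2 / 4 = 153.938 mm^2
V = f_v * A / 1000 = 262 * 153.938 / 1000
= 40.3318 kN

40.3318 kN


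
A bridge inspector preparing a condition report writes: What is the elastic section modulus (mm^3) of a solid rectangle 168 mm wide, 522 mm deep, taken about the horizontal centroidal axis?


S = b * h^2 / 6
= 168 * 522^2 / 6
= 168 * 272484 / 6
= 7629552.0 mm^3

7629552.0 mm^3


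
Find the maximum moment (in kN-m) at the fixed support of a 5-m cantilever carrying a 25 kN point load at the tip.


For a cantilever with a point load at the free end:
M_max = P * L = 25 * 5 = 125 kN-m

125 kN-m


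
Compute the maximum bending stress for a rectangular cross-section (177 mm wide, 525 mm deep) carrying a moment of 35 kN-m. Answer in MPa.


I = b * h^3 / 12 = 177 * 525^3 / 12 = 2134371093.75 mm^4
y = h / 2 = 525 / 2 = 262.5 mm
M = 35 kN-m = 35000000.0 N-mm
sigma = M * y / I = 35000000.0 * 262.5 / 2134371093.75
= 4.3 MPa

4.3 MPa


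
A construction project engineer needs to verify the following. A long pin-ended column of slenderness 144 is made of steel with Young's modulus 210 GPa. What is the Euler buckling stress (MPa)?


sigma_cr = pi^2 * E / lambda^2
= 9.8696 * 210000.0 / 144^2
= 9.8696 * 210000.0 / 20736
= 99.9526 MPa

99.9526 MPa


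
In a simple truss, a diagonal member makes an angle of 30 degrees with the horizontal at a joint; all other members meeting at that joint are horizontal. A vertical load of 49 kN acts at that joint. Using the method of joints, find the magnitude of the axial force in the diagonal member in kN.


At the joint, only the diagonal has a vertical component, so vertical equilibrium gives:
F * sin(30) = 49
F = 49 / sin(30)
= 49 / 0.5
= 98.0 kN

98.0 kN


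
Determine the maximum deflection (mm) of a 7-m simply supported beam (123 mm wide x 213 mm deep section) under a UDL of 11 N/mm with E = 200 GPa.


I = 123 * 213^3 / 12 = 99051869.25 mm^4
L = 7000.0 mm, w = 11 N/mm, E = 200000.0 MPa
delta = 5 * w * L^4 / (384 * E * I)
= 5 * 11 * 7000.0^4 / (384 * 200000.0 * 99051869.25)
= 17.3592 mm

17.3592 mm


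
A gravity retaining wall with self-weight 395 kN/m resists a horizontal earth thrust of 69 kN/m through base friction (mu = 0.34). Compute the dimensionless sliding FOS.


Resisting force = mu * W = 0.34 * 395 = 134.3 kN/m
FOS = Resisting / Driving = 134.3 / 69
= 1.9464 (dimensionless)

1.9464 (dimensionless)


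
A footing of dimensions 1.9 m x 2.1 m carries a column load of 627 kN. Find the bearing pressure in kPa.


A = 1.9 * 2.1 = 3.99 m^2
q = P / A = 627 / 3.99
= 157.1429 kPa

157.1429 kPa


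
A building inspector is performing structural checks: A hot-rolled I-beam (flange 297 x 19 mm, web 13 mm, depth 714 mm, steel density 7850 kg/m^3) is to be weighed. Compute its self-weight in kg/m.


A_flanges = 2 * 297 * 19 = 11286 mm^2
A_web = (714 - 2 * 19) * 13 = 8788 mm^2
A_total = 11286 + 8788 = 20074 mm^2 = 0.020074 m^2
Weight = rho * A = 7850 * 0.020074 = 157.5809 kg/m

157.5809 kg/m


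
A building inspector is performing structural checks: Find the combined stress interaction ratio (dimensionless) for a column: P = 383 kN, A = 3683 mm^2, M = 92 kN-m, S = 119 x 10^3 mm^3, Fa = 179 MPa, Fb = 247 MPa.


f_a = P / A = 383000.0 / 3683 = 103.9913 MPa
f_b = M / S = 92000000.0 / 119000.0 = 773.1092 MPa
Ratio = f_a / Fa + f_b / Fb
= 103.9913 / 179 + 773.1092 / 247
= 3.711 (dimensionless)

3.711 (dimensionless)


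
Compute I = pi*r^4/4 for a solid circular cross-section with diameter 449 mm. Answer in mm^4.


r = d / 2 = 449 / 2 = 224.5 mm
I = pi * r^4 / 4 = pi * 224.5^4 / 4
= 1995056790.82 mm^4

1995056790.82 mm^4


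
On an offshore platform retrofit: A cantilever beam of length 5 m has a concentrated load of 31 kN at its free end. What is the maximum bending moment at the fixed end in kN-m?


For a cantilever with a point load at the free end:
M_max = P * L = 31 * 5 = 155 kN-m

155 kN-m


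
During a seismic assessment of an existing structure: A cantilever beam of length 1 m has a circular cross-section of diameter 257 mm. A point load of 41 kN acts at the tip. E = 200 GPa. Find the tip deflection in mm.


I = pi * d^4 / 64 = pi * 257^4 / 64 = 214142265.05 mm^4
L = 1000.0 mm, P = 41000.0 N, E = 200000.0 MPa
delta = P * L^3 / (3 * E * I)
= 41000.0 * 1000.0^3 / (3 * 200000.0 * 214142265.05)
= 0.3191 mm

0.3191 mm


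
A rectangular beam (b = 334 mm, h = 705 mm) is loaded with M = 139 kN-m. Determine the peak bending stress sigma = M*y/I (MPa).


I = b * h^3 / 12 = 334 * 705^3 / 12 = 9752873062.5 mm^4
y = h / 2 = 705 / 2 = 352.5 mm
M = 139 kN-m = 139000000.0 N-mm
sigma = M * y / I = 139000000.0 * 352.5 / 9752873062.5
= 5.02 MPa

5.02 MPa


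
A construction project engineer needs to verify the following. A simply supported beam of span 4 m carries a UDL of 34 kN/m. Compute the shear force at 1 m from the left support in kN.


R_A = w * L / 2 = 34 * 4 / 2 = 68.0 kN
V(x) = R_A - w * x = 68.0 - 34 * 1
= 34.0 kN

34.0 kN


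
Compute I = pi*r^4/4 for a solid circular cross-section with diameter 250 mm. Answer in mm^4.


r = d / 2 = 250 / 2 = 125.0 mm
I = pi * r^4 / 4 = pi * 125.0^4 / 4
= 191747598.49 mm^4

191747598.49 mm^4


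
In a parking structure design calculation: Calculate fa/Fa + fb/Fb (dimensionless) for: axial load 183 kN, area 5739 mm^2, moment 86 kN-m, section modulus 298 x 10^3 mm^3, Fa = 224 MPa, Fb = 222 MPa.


f_a = P / A = 183000.0 / 5739 = 31.8871 MPa
f_b = M / S = 86000000.0 / 298000.0 = 288.5906 MPa
Ratio = f_a / Fa + f_b / Fb
= 31.8871 / 224 + 288.5906 / 222
= 1.4423 (dimensionless)

1.4423 (dimensionless)


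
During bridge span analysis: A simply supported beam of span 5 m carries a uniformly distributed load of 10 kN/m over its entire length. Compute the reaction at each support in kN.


Total load = w * L = 10 * 5 = 50 kN
By symmetry, each reaction R = total / 2 = 50 / 2 = 25.0 kN

25.0 kN


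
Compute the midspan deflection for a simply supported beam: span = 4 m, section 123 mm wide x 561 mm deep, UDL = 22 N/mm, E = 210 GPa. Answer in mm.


I = 123 * 561^3 / 12 = 1809724430.25 mm^4
L = 4000.0 mm, w = 22 N/mm, E = 210000.0 MPa
delta = 5 * w * L^4 / (384 * E * I)
= 5 * 22 * 4000.0^4 / (384 * 210000.0 * 1809724430.25)
= 0.193 mm

0.193 mm


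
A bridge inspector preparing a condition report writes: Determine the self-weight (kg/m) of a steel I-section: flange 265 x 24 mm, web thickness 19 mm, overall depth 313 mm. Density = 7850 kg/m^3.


A_flanges = 2 * 265 * 24 = 12720 mm^2
A_web = (313 - 2 * 24) * 19 = 5035 mm^2
A_total = 12720 + 5035 = 17755 mm^2 = 0.017755 m^2
Weight = rho * A = 7850 * 0.017755 = 139.3767 kg/m

139.3767 kg/m


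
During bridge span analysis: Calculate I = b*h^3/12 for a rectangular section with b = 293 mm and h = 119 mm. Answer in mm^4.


I = b * h^3 / 12
= 293 * 119^3 / 12
= 293 * 1685159 / 12
= 41145965.58 mm^4

41145965.58 mm^4


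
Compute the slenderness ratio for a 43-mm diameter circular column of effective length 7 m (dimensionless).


Radius of gyration r = d / 4 = 43 / 4 = 10.75 mm
L_eff = 7000.0 mm
Slenderness ratio = L / r = 7000.0 / 10.75 = 651.16 (dimensionless)

651.16 (dimensionless)


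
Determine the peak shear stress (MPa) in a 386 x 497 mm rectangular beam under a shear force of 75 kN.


A = b * h = 386 * 497 = 191842 mm^2
V = 75 kN = 75000.0 N
tau_max = 1.5 * V / A = 1.5 * 75000.0 / 191842
= 0.5864 MPa

0.5864 MPa


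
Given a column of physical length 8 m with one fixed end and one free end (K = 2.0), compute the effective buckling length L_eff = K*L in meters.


L_eff = K * L
= 2.0 * 8
= 16.0 m

16.0 m


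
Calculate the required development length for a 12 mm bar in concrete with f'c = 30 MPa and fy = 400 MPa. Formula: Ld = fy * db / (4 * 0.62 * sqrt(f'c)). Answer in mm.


Ld = (fy * db) / (4 * 0.62 * sqrt(f'c))
= (400 * 12) / (4 * 0.62 * sqrt(30))
= 4800 / 13.5835
= 353.37 mm

353.37 mm


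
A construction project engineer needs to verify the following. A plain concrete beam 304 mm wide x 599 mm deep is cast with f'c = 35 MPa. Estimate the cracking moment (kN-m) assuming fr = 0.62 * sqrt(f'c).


fr = 0.62 * sqrt(35) = 0.62 * 5.9161 = 3.668 MPa
I = 304 * 599^3 / 12 = 5444685574.67 mm^4
y_t = 299.5 mm
M_cr = fr * I / y_t = 3.668 * 5444685574.67 / 299.5 N-mm
= 66.6809 kN-m

66.6809 kN-m


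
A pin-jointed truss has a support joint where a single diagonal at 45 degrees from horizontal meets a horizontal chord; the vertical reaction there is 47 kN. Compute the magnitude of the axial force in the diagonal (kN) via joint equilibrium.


At the joint, only the diagonal has a vertical component, so vertical equilibrium gives:
F * sin(45) = 47
F = 47 / sin(45)
= 47 / 0.707107
= 66.47 kN

66.47 kN


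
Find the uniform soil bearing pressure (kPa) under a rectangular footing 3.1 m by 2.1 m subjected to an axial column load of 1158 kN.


A = 3.1 * 2.1 = 6.51 m^2
q = P / A = 1158 / 6.51
= 177.8802 kPa

177.8802 kPa


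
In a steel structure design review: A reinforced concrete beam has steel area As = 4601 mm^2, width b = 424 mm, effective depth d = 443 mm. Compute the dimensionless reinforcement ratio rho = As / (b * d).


rho = As / (b * d)
= 4601 / (424 * 443)
= 4601 / 187832
= 0.024495 (dimensionless)

0.024495 (dimensionless)


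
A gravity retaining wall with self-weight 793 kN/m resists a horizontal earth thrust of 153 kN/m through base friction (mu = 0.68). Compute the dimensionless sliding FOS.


Resisting force = mu * W = 0.68 * 793 = 539.24 kN/m
FOS = Resisting / Driving = 539.24 / 153
= 3.5244 (dimensionless)

3.5244 (dimensionless)


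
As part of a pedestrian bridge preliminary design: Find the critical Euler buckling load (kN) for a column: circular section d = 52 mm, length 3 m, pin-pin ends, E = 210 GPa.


I = pi * d^4 / 64 = 358908.11 mm^4
L = 3000.0 mm
P_cr = pi^2 * E * I / L^2
= 9.8696 * 210000.0 * 358908.11 / 3000.0^2
= 82653.23 N = 82.6532 kN

82.6532 kN


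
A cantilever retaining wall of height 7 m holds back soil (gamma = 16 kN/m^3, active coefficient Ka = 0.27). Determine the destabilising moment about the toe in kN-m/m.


Pa = 0.5 * Ka * gamma * H^2
= 0.5 * 0.27 * 16 * 7^2
= 105.84 kN/m
Arm = H / 3 = 7 / 3 = 2.3333 m
Mo = Pa * arm = Pa * H / 3 = 105.84 * 7 / 3 = 246.96 kN-m/m

246.96 kN-m/m


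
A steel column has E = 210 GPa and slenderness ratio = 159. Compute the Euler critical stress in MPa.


sigma_cr = pi^2 * E / lambda^2
= 9.8696 * 210000.0 / 159^2
= 9.8696 * 210000.0 / 25281
= 81.9832 MPa

81.9832 MPa


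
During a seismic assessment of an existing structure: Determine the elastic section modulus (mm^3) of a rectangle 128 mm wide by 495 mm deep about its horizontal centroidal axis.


S = b * h^2 / 6
= 128 * 495^2 / 6
= 128 * 245025 / 6
= 5227200.0 mm^3

5227200.0 mm^3


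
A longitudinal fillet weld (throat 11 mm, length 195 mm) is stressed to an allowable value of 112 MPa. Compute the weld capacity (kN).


Strength = throat * length * allowable stress
= 11 * 195 * 112 N
= 240240 N
= 240.24 kN

240.24 kN


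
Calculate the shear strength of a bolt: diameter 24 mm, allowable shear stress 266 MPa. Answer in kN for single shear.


A = pi * d^2 / 4 = pi * 24^2 / 4 = 452.3893 mm^2
V = f_v * A / 1000 = 266 * 452.3893 / 1000
= 120.3356 kN

120.3356 kN


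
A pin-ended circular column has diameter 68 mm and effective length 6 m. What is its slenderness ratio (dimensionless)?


Radius of gyration r = d / 4 = 68 / 4 = 17.0 mm
L_eff = 6000.0 mm
Slenderness ratio = L / r = 6000.0 / 17.0 = 352.94 (dimensionless)

352.94 (dimensionless)


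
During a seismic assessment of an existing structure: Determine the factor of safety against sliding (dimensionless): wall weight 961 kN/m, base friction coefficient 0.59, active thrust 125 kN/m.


Resisting force = mu * W = 0.59 * 961 = 566.99 kN/m
FOS = Resisting / Driving = 566.99 / 125
= 4.5359 (dimensionless)

4.5359 (dimensionless)


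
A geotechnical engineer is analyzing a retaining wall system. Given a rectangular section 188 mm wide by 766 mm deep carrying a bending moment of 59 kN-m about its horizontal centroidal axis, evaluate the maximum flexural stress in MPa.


I = b * h^3 / 12 = 188 * 766^3 / 12 = 7041463170.67 mm^4
y = h / 2 = 766 / 2 = 383.0 mm
M = 59 kN-m = 59000000.0 N-mm
sigma = M * y / I = 59000000.0 * 383.0 / 7041463170.67
= 3.21 MPa

3.21 MPa


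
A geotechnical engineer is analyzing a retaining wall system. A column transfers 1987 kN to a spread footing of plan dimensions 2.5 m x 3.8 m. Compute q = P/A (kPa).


A = 2.5 * 3.8 = 9.5 m^2
q = P / A = 1987 / 9.5
= 209.1579 kPa

209.1579 kPa


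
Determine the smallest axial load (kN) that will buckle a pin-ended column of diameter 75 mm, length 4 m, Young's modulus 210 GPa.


I = pi * d^4 / 64 = 1553155.55 mm^4
L = 4000.0 mm
P_cr = pi^2 * E * I / L^2
= 9.8696 * 210000.0 * 1553155.55 / 4000.0^2
= 201193.53 N = 201.1935 kN

201.1935 kN


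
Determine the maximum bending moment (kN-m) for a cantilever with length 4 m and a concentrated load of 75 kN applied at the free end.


For a cantilever with a point load at the free end:
M_max = P * L = 75 * 4 = 300 kN-m

300 kN-m


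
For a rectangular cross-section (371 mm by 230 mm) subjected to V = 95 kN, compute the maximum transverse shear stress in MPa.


A = b * h = 371 * 230 = 85330 mm^2
V = 95 kN = 95000.0 N
tau_max = 1.5 * V / A = 1.5 * 95000.0 / 85330
= 1.67 MPa

1.67 MPa


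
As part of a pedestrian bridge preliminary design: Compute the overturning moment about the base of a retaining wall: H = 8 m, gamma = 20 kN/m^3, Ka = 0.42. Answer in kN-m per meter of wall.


Pa = 0.5 * Ka * gamma * H^2
= 0.5 * 0.42 * 20 * 8^2
= 268.8 kN/m
Arm = H / 3 = 8 / 3 = 2.6667 m
Mo = Pa * arm = Pa * H / 3 = 268.8 * 8 / 3 = 716.8 kN-m/m

716.8 kN-m/m


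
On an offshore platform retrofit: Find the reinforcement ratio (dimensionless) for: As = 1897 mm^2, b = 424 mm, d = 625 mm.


rho = As / (b * d)
= 1897 / (424 * 625)
= 1897 / 265000
= 0.007158 (dimensionless)

0.007158 (dimensionless)


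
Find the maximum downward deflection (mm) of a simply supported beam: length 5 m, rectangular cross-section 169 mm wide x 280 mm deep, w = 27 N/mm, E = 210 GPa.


I = 169 * 280^3 / 12 = 309157333.33 mm^4
L = 5000.0 mm, w = 27 N/mm, E = 210000.0 MPa
delta = 5 * w * L^4 / (384 * E * I)
= 5 * 27 * 5000.0^4 / (384 * 210000.0 * 309157333.33)
= 3.3844 mm

3.3844 mm


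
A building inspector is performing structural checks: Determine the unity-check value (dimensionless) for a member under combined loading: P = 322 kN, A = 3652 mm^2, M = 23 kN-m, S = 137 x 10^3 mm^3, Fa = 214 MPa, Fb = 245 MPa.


f_a = P / A = 322000.0 / 3652 = 88.1709 MPa
f_b = M / S = 23000000.0 / 137000.0 = 167.8832 MPa
Ratio = f_a / Fa + f_b / Fb
= 88.1709 / 214 + 167.8832 / 245
= 1.0973 (dimensionless)

1.0973 (dimensionless)


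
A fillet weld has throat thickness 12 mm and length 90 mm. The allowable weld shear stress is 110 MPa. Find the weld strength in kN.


Strength = throat * length * allowable stress
= 12 * 90 * 110 N
= 118800 N
= 118.8 kN

118.8 kN


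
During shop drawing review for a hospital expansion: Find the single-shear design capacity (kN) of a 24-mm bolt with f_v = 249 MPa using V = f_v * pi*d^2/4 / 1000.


A = pi * d^2 / 4 = pi * 24^2 / 4 = 452.3893 mm^2
V = f_v * A / 1000 = 249 * 452.3893 / 1000
= 112.6449 kN

112.6449 kN


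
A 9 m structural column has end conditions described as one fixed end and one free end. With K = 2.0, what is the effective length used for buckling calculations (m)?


L_eff = K * L
= 2.0 * 9
= 18.0 m

18.0 m


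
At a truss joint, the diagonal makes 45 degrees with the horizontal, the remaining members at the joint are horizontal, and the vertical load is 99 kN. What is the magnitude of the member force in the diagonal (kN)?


At the joint, only the diagonal has a vertical component, so vertical equilibrium gives:
F * sin(45) = 99
F = 99 / sin(45)
= 99 / 0.707107
= 140.01 kN

140.01 kN


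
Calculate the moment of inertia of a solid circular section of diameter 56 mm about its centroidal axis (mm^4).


r = d / 2 = 56 / 2 = 28.0 mm
I = pi * r^4 / 4 = pi * 28.0^4 / 4
= 482749.69 mm^4

482749.69 mm^4


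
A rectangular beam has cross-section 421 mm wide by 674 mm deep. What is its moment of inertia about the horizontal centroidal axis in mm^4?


I = b * h^3 / 12
= 421 * 674^3 / 12
= 421 * 306182024 / 12
= 10741886008.67 mm^4

10741886008.67 mm^4


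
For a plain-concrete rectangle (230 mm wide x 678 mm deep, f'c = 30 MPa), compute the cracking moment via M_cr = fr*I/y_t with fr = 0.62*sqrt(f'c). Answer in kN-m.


fr = 0.62 * sqrt(30) = 0.62 * 5.4772 = 3.3959 MPa
I = 230 * 678^3 / 12 = 5973593580.0 mm^4
y_t = 339.0 mm
M_cr = fr * I / y_t = 3.3959 * 5973593580.0 / 339.0 N-mm
= 59.8395 kN-m

59.8395 kN-m


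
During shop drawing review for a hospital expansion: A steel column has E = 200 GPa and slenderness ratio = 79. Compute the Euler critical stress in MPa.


sigma_cr = pi^2 * E / lambda^2
= 9.8696 * 200000.0 / 79^2
= 9.8696 * 200000.0 / 6241
= 316.2828 MPa

316.2828 MPa


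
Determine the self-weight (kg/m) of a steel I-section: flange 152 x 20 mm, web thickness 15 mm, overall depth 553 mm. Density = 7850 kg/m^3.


A_flanges = 2 * 152 * 20 = 6080 mm^2
A_web = (553 - 2 * 20) * 15 = 7695 mm^2
A_total = 6080 + 7695 = 13775 mm^2 = 0.013775 m^2
Weight = rho * A = 7850 * 0.013775 = 108.1338 kg/m

108.1338 kg/m


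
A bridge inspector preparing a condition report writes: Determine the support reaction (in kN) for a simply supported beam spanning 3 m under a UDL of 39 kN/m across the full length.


Total load = w * L = 39 * 3 = 117 kN
By symmetry, each reaction R = total / 2 = 117 / 2 = 58.5 kN

58.5 kN


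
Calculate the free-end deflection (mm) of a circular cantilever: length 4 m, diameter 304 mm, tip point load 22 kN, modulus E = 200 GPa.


I = pi * d^4 / 64 = pi * 304^4 / 64 = 419241468.12 mm^4
L = 4000.0 mm, P = 22000.0 N, E = 200000.0 MPa
delta = P * L^3 / (3 * E * I)
= 22000.0 * 4000.0^3 / (3 * 200000.0 * 419241468.12)
= 5.5974 mm

5.5974 mm


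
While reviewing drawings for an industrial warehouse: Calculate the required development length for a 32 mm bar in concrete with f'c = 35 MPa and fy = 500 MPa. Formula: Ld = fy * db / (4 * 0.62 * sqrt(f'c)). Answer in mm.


Ld = (fy * db) / (4 * 0.62 * sqrt(f'c))
= (500 * 32) / (4 * 0.62 * sqrt(35))
= 16000 / 14.6719
= 1090.52 mm

1090.52 mm


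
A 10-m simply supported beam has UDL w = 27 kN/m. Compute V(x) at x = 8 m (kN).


R_A = w * L / 2 = 27 * 10 / 2 = 135.0 kN
V(x) = R_A - w * x = 135.0 - 27 * 8
= -81.0 kN

-81.0 kN


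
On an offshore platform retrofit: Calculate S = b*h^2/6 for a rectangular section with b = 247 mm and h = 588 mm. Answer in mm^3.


S = b * h^2 / 6
= 247 * 588^2 / 6
= 247 * 345744 / 6
= 14233128.0 mm^3

14233128.0 mm^3


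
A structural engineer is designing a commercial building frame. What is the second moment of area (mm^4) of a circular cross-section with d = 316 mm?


r = d / 2 = 316 / 2 = 158.0 mm
I = pi * r^4 / 4 = pi * 158.0^4 / 4
= 489461153.31 mm^4

489461153.31 mm^4


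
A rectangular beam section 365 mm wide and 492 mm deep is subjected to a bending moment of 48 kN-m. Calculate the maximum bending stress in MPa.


I = b * h^3 / 12 = 365 * 492^3 / 12 = 3622487760.0 mm^4
y = h / 2 = 492 / 2 = 246.0 mm
M = 48 kN-m = 48000000.0 N-mm
sigma = M * y / I = 48000000.0 * 246.0 / 3622487760.0
= 3.26 MPa

3.26 MPa


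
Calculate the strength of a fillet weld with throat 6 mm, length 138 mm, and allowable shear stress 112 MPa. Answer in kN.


Strength = throat * length * allowable stress
= 6 * 138 * 112 N
= 92736 N
= 92.74 kN

92.74 kN


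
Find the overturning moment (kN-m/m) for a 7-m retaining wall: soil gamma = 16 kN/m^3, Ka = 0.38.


Pa = 0.5 * Ka * gamma * H^2
= 0.5 * 0.38 * 16 * 7^2
= 148.96 kN/m
Arm = H / 3 = 7 / 3 = 2.3333 m
Mo = Pa * arm = Pa * H / 3 = 148.96 * 7 / 3 = 347.5733 kN-m/m

347.5733 kN-m/m


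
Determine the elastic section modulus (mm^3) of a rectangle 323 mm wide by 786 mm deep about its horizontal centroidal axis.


S = b * h^2 / 6
= 323 * 786^2 / 6
= 323 * 617796 / 6
= 33258018.0 mm^3

33258018.0 mm^3


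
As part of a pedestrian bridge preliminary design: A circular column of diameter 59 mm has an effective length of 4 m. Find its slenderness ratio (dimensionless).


Radius of gyration r = d / 4 = 59 / 4 = 14.75 mm
L_eff = 4000.0 mm
Slenderness ratio = L / r = 4000.0 / 14.75 = 271.19 (dimensionless)

271.19 (dimensionless)


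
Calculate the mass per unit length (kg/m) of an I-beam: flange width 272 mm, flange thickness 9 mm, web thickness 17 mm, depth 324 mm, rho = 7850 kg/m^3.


A_flanges = 2 * 272 * 9 = 4896 mm^2
A_web = (324 - 2 * 9) * 17 = 5202 mm^2
A_total = 4896 + 5202 = 10098 mm^2 = 0.010098 m^2
Weight = rho * A = 7850 * 0.010098 = 79.2693 kg/m

79.2693 kg/m


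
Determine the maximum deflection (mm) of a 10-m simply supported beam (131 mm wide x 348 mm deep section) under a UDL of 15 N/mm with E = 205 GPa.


I = 131 * 348^3 / 12 = 460074096.0 mm^4
L = 10000.0 mm, w = 15 N/mm, E = 205000.0 MPa
delta = 5 * w * L^4 / (384 * E * I)
= 5 * 15 * 10000.0^4 / (384 * 205000.0 * 460074096.0)
= 20.7085 mm

20.7085 mm


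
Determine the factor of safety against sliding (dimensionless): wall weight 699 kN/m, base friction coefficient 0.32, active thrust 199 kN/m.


Resisting force = mu * W = 0.32 * 699 = 223.68 kN/m
FOS = Resisting / Driving = 223.68 / 199
= 1.124 (dimensionless)

1.124 (dimensionless)


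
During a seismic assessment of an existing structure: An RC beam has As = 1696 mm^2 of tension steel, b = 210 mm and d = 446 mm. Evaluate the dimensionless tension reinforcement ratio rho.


rho = As / (b * d)
= 1696 / (210 * 446)
= 1696 / 93660
= 0.018108 (dimensionless)

0.018108 (dimensionless)


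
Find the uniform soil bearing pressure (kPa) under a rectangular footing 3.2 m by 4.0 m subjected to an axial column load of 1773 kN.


A = 3.2 * 4.0 = 12.8 m^2
q = P / A = 1773 / 12.8
= 138.5156 kPa

138.5156 kPa


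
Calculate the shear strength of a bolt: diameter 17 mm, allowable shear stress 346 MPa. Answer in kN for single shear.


A = pi * d^2 / 4 = pi * 17^2 / 4 = 226.9801 mm^2
V = f_v * A / 1000 = 346 * 226.9801 / 1000
= 78.5351 kN

78.5351 kN


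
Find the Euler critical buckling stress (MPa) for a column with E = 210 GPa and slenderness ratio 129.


sigma_cr = pi^2 * E / lambda^2
= 9.8696 * 210000.0 / 129^2
= 9.8696 * 210000.0 / 16641
= 124.5488 MPa

124.5488 MPa


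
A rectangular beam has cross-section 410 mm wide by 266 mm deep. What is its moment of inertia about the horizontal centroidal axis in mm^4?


I = b * h^3 / 12
= 410 * 266^3 / 12
= 410 * 18821096 / 12
= 643054113.33 mm^4

643054113.33 mm^4


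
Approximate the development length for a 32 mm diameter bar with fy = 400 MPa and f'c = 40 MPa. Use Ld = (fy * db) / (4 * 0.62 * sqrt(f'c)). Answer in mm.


Ld = (fy * db) / (4 * 0.62 * sqrt(f'c))
= (400 * 32) / (4 * 0.62 * sqrt(40))
= 12800 / 15.6849
= 816.07 mm

816.07 mm


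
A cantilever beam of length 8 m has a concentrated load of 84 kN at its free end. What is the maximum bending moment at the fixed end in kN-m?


For a cantilever with a point load at the free end:
M_max = P * L = 84 * 8 = 672 kN-m

672 kN-m


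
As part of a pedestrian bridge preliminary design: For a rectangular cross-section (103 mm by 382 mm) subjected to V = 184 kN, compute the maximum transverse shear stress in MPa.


A = b * h = 103 * 382 = 39346 mm^2
V = 184 kN = 184000.0 N
tau_max = 1.5 * V / A = 1.5 * 184000.0 / 39346
= 7.0147 MPa

7.0147 MPa


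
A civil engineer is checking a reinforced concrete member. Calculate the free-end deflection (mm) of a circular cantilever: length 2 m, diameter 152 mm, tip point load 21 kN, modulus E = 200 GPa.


I = pi * d^4 / 64 = pi * 152^4 / 64 = 26202591.76 mm^4
L = 2000.0 mm, P = 21000.0 N, E = 200000.0 MPa
delta = P * L^3 / (3 * E * I)
= 21000.0 * 2000.0^3 / (3 * 200000.0 * 26202591.76)
= 10.686 mm

10.686 mm
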